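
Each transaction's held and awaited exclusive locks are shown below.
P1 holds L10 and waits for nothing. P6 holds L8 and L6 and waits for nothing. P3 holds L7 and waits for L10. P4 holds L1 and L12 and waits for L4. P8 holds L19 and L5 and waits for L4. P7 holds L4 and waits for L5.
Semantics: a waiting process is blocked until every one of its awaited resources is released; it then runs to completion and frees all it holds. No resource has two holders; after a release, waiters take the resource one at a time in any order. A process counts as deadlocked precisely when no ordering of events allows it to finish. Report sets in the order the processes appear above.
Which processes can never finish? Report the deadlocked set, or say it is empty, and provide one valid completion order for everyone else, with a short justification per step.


Deadlocked: P4, P8 and P7.
Key observation: the wait chain closes on itself along P7 -> P8 -> P7; P4 waits into the deadlock from upstream.
A valid finishing order for the others: P1, P6, P3.
Walking it through:
  P1 waits on nothing -> runs at once and releases L10
  P6 waits on nothing -> runs at once and releases L8 and L6
  P3 waits on L10 — all released -> runs and releases L7


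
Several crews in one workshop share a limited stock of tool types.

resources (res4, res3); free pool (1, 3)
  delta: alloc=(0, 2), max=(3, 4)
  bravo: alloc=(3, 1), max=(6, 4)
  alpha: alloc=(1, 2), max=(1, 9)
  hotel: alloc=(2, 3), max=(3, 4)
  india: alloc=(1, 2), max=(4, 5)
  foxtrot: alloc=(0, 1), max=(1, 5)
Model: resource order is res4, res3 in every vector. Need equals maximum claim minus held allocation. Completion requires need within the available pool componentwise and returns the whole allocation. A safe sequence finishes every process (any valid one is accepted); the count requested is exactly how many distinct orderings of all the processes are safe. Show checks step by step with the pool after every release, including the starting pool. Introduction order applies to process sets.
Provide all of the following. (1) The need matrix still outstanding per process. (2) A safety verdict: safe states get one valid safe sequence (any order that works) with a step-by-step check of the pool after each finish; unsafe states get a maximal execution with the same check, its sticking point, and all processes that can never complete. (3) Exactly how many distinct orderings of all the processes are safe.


(1) Remaining need (order res4, res3):
  delta: (3, 2)
  bravo: (3, 3)
  alpha: (0, 7)
  hotel: (1, 1)
  india: (3, 3)
  foxtrot: (1, 4)
(2) SAFE — a valid safe sequence is hotel, delta, bravo, india, alpha, foxtrot.
Key observation: at hotel the run first touches a limit — (1, 1) against (1, 3), exact on a resource it actually requests.
Verifying each step:
  pool = (1, 3)
  hotel needs (1, 1) <= (1, 3) -> finishes; pool += (2, 3) = (3, 6)
  delta needs (3, 2) <= (3, 6) -> finishes; pool += (0, 2) = (3, 8)
  bravo needs (3, 3) <= (3, 8) -> finishes; pool += (3, 1) = (6, 9)
  india needs (3, 3) <= (6, 9) -> finishes; pool += (1, 2) = (7, 11)
  alpha needs (0, 7) <= (7, 11) -> finishes; pool += (1, 2) = (8, 13)
  foxtrot needs (1, 4) <= (8, 13) -> finishes; pool += (0, 1) = (8, 14)
(3) Exactly 96 of the possible complete orderings are safe sequences.


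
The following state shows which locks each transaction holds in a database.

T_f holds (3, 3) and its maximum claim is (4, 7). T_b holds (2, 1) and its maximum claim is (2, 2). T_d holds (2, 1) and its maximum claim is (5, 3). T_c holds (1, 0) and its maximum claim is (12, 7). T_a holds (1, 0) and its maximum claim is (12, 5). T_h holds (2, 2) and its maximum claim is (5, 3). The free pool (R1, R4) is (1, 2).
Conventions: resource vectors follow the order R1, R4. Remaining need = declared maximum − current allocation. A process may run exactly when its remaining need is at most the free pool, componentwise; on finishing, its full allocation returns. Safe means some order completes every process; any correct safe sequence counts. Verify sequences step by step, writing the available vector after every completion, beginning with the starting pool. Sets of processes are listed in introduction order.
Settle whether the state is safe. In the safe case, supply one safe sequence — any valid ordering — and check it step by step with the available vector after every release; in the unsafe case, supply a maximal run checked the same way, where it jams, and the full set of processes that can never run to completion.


UNSAFE — no complete ordering exists.
Key observation: once T_b, T_h, T_f, T_d finish, the pool peaks at (10, 9) — and every remaining process still needs more R1 than that.
The run T_b, T_h, T_f, T_d cannot be extended any further. Check, step by step:
  pool = (1, 2)
  T_b: need (0, 1) fits (1, 2); releases (2, 1), pool now (3, 3)
  T_h: need (3, 1) fits (3, 3); releases (2, 2), pool now (5, 5)
  T_f: need (1, 4) fits (5, 5); releases (3, 3), pool now (8, 8)
  T_d: need (3, 2) fits (8, 8); releases (2, 1), pool now (10, 9)
  blocked: T_c wants (11, 7), pool (10, 9) — not enough R1
  blocked: T_a wants (11, 5), pool (10, 9) — not enough R1
Permanently blocked: T_c and T_a.


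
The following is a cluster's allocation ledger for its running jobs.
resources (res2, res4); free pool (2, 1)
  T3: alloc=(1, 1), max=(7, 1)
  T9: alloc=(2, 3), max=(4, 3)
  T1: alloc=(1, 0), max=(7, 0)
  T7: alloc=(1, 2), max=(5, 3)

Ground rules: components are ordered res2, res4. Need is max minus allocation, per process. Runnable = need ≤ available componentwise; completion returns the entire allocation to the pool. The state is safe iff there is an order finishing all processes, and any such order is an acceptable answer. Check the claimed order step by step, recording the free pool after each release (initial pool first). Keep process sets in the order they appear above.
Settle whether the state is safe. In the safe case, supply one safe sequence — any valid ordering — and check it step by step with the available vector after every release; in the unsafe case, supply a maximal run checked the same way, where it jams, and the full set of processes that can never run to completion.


The state is UNSAFE.
Key observation: res2 is the bottleneck — with T9, T7 done the pool holds (5, 6), short of every remaining need.
A maximal execution: T9, T7 — then nothing else fits. Check, step by step:
  pool = (2, 1)
  run T9 (needs (2, 0), free (2, 1)); after release of (2, 3) the pool is (4, 4)
  run T7 (needs (4, 1), free (4, 4)); after release of (1, 2) the pool is (5, 6)
  T3 cannot run: need (6, 0) vs free (5, 6) (insufficient res2)
  T1 cannot run: need (6, 0) vs free (5, 6) (insufficient res2)
Permanently blocked: T3 and T1.


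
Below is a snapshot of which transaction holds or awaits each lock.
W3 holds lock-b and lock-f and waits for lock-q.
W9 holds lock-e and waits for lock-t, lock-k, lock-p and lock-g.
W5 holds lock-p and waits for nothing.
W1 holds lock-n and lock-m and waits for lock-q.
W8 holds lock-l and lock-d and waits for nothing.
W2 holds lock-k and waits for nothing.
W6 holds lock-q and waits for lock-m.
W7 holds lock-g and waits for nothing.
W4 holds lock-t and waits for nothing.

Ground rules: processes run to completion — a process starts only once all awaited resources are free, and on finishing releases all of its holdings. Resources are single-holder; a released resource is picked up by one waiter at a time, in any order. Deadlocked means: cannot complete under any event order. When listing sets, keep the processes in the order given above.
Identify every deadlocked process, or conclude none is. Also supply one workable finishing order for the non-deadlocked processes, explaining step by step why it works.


Deadlocked: W3, W1 and W6.
Key observation: along W6 -> W1 -> W6, each member waits on what the next one holds — a deadlock; W3 waits into the deadlock from upstream.
A valid finishing order for the others: W5, W2, W4, W7, W8, W9.
Step-by-step check:
  W5 waits on nothing -> runs at once and releases lock-p
  W2 waits on nothing -> runs at once and releases lock-k
  W4 waits on nothing -> runs at once and releases lock-t
  W7 waits on nothing -> runs at once and releases lock-g
  W8 waits on nothing -> runs at once and releases lock-l and lock-d
  W9 waits on lock-t, lock-k, lock-p and lock-g — all released -> runs and releases lock-e


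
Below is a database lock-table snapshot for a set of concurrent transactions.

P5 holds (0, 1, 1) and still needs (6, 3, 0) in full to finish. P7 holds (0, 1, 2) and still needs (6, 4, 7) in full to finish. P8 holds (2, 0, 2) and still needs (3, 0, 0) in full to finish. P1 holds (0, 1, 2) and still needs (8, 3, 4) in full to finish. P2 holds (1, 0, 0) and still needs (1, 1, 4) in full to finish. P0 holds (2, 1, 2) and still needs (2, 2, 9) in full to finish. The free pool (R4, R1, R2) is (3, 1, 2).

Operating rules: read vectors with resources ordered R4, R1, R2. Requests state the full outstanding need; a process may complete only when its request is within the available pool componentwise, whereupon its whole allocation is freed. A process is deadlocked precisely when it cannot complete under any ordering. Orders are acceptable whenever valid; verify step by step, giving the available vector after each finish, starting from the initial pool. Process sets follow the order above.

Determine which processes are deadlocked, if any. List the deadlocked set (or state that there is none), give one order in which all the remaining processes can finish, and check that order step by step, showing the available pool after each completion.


Deadlocked: P5, P7, P1 and P0.
Key observation: once P8, P2 finish, the pool peaks at (6, 1, 4) — and every remaining process still needs more R1 than that.
A valid finishing order for the others: P8, P2. Step-by-step check:
  pool = (3, 1, 2)
  P8 needs (3, 0, 0) <= (3, 1, 2) -> finishes; pool += (2, 0, 2) = (5, 1, 4)
  P2 needs (1, 1, 4) <= (5, 1, 4) -> finishes; pool += (1, 0, 0) = (6, 1, 4)
The blocked processes can never fit:
  blocked: P5 wants (6, 3, 0), pool (6, 1, 4) — not enough R1
  blocked: P7 wants (6, 4, 7), pool (6, 1, 4) — not enough R1 and R2
  blocked: P1 wants (8, 3, 4), pool (6, 1, 4) — not enough R4 and R1
  blocked: P0 wants (2, 2, 9), pool (6, 1, 4) — not enough R1 and R2


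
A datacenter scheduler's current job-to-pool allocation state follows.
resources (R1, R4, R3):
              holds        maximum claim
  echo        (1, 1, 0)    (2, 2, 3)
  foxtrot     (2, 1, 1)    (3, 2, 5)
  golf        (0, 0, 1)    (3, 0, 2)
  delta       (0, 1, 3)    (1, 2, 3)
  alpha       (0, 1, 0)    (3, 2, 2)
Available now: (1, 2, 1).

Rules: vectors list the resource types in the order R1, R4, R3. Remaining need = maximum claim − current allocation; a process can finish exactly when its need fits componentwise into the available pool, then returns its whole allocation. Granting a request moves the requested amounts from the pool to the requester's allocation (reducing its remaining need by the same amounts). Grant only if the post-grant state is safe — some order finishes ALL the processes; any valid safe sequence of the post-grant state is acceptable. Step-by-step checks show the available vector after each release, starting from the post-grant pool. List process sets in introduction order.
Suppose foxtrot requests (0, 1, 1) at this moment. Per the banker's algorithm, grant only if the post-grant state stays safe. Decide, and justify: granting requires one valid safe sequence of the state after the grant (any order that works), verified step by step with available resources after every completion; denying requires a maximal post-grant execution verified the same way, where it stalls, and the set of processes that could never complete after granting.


GRANT: granting preserves safety; a valid post-grant sequence is delta, foxtrot, echo, alpha, golf.
Key observation: post-grant, (1, 1, 0) remains, and an order beginning with delta completes everyone.
Verifying the post-grant state step by step:
  pool = (1, 1, 0)
  delta: need (1, 1, 0) fits (1, 1, 0); releases (0, 1, 3), pool now (1, 2, 3)
  foxtrot: need (1, 0, 3) fits (1, 2, 3); releases (2, 2, 2), pool now (3, 4, 5)
  echo: need (1, 1, 3) fits (3, 4, 5); releases (1, 1, 0), pool now (4, 5, 5)
  alpha: need (3, 1, 2) fits (4, 5, 5); releases (0, 1, 0), pool now (4, 6, 5)
  golf: need (3, 0, 1) fits (4, 6, 5); releases (0, 0, 1), pool now (4, 6, 6)


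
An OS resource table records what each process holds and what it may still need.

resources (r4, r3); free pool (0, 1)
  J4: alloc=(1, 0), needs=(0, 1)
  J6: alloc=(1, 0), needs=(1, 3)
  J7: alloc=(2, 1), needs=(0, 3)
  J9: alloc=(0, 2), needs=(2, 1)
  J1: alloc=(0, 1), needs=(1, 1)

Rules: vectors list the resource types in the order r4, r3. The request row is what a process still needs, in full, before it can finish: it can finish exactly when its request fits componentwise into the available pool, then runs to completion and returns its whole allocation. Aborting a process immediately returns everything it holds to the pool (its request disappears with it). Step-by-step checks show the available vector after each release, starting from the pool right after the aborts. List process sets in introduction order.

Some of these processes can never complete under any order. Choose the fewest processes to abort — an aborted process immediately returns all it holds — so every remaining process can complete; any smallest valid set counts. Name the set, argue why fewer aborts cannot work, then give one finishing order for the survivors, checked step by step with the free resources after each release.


Minimum abort set: J6.
Key observation: J9 could never have finished before the abort; with (1, 0) returned by J6, it fits at step 3.
No smaller set exists: with zero aborts the deadlock remains.
Survivors finish in the order: J1, J4, J9, J7. Check, step by step (pool after the aborts first):
  pool = (1, 1)
  J1 needs (1, 1) <= (1, 1) -> finishes; pool += (0, 1) = (1, 2)
  J4 needs (0, 1) <= (1, 2) -> finishes; pool += (1, 0) = (2, 2)
  J9 needs (2, 1) <= (2, 2) -> finishes; pool += (0, 2) = (2, 4)
  J7 needs (0, 3) <= (2, 4) -> finishes; pool += (2, 1) = (4, 5)


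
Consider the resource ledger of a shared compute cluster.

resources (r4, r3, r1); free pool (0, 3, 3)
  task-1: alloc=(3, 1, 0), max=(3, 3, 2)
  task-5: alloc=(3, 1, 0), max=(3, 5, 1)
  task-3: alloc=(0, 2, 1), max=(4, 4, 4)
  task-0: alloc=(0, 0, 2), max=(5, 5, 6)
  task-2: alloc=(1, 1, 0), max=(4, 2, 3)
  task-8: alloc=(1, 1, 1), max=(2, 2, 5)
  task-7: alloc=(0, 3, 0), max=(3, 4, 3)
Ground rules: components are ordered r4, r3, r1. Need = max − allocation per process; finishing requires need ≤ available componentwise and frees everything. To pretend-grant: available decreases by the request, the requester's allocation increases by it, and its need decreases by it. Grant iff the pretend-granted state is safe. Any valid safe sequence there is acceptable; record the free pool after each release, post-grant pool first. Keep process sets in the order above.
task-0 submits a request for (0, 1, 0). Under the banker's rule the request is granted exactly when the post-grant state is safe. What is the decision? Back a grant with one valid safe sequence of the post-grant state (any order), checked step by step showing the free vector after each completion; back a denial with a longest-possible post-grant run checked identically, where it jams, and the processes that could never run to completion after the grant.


GRANT. The post-grant state is safe; one safe sequence: task-1, task-7, task-5, task-2, task-3, task-0, task-8.
Key observation: granting shrinks the pool to (0, 2, 3), yet task-1 still fits and the chain goes through.
Verifying the post-grant state step by step:
  pool = (0, 2, 3)
  task-1 needs (0, 2, 2) <= (0, 2, 3) -> finishes; pool += (3, 1, 0) = (3, 3, 3)
  task-7 needs (3, 1, 3) <= (3, 3, 3) -> finishes; pool += (0, 3, 0) = (3, 6, 3)
  task-5 needs (0, 4, 1) <= (3, 6, 3) -> finishes; pool += (3, 1, 0) = (6, 7, 3)
  task-2 needs (3, 1, 3) <= (6, 7, 3) -> finishes; pool += (1, 1, 0) = (7, 8, 3)
  task-3 needs (4, 2, 3) <= (7, 8, 3) -> finishes; pool += (0, 2, 1) = (7, 10, 4)
  task-0 needs (5, 4, 4) <= (7, 10, 4) -> finishes; pool += (0, 1, 2) = (7, 11, 6)
  task-8 needs (1, 1, 4) <= (7, 11, 6) -> finishes; pool += (1, 1, 1) = (8, 12, 7)


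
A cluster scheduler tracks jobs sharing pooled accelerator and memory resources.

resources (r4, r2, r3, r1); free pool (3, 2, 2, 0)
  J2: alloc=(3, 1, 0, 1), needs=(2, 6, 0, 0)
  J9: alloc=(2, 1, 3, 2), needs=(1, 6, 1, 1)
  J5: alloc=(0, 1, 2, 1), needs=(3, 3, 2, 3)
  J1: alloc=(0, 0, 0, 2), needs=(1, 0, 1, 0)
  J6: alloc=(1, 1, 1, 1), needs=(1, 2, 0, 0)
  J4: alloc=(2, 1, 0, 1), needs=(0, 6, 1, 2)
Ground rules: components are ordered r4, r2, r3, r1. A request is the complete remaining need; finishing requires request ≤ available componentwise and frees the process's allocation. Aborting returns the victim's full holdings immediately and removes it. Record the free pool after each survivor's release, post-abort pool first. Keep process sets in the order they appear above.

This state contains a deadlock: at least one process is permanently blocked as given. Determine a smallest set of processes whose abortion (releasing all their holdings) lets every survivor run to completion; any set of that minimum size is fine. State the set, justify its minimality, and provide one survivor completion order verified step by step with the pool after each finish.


Abort J2 and J4.
Key observation: the returned (5, 2, 0, 2) from J2 and J4 is what brings J9 — unrunnable before, under any order — into play at step 3.
Why nothing smaller works — every single abort fails: J2 alone leaves J9 blocked (short on r2); J9 alone leaves J2 blocked (short on r2); J5 alone leaves J2 blocked (short on r2); J1 alone leaves J2 blocked (short on r2); J6 alone leaves J2 blocked (short on r2); J4 alone leaves J2 blocked (short on r2).
One survivor order: J6, J5, J9, J1. Verifying each step (post-abort pool first):
  pool = (8, 4, 2, 2)
  run J6 (needs (1, 2, 0, 0), free (8, 4, 2, 2)); after release of (1, 1, 1, 1) the pool is (9, 5, 3, 3)
  run J5 (needs (3, 3, 2, 3), free (9, 5, 3, 3)); after release of (0, 1, 2, 1) the pool is (9, 6, 5, 4)
  run J9 (needs (1, 6, 1, 1), free (9, 6, 5, 4)); after release of (2, 1, 3, 2) the pool is (11, 7, 8, 6)
  run J1 (needs (1, 0, 1, 0), free (11, 7, 8, 6)); after release of (0, 0, 0, 2) the pool is (11, 7, 8, 8)


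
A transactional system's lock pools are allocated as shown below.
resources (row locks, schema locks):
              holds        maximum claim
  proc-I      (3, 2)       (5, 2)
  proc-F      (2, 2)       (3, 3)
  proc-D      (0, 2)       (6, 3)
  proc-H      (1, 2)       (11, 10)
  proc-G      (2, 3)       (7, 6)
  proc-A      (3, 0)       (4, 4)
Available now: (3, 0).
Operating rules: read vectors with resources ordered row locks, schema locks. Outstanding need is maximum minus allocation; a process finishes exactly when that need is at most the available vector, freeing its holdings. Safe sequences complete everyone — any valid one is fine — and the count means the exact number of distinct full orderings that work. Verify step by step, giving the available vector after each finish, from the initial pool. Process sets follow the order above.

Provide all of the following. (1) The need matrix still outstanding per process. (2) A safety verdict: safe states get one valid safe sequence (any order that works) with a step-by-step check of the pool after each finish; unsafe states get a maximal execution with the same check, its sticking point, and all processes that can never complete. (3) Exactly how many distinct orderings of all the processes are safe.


(1) Need matrix, components ordered row locks, schema locks:
  proc-I: (2, 0)
  proc-F: (1, 1)
  proc-D: (6, 1)
  proc-H: (10, 8)
  proc-G: (5, 3)
  proc-A: (1, 4)
(2) The state is SAFE; one workable sequence: proc-I, proc-F, proc-D, proc-G, proc-H, proc-A.
Key observation: at proc-H the run first touches a limit — (10, 8) against (10, 9), exact on a resource it actually requests.
Walking it through:
  pool = (3, 0)
  proc-I needs (2, 0) <= (3, 0) -> finishes; pool += (3, 2) = (6, 2)
  proc-F needs (1, 1) <= (6, 2) -> finishes; pool += (2, 2) = (8, 4)
  proc-D needs (6, 1) <= (8, 4) -> finishes; pool += (0, 2) = (8, 6)
  proc-G needs (5, 3) <= (8, 6) -> finishes; pool += (2, 3) = (10, 9)
  proc-H needs (10, 8) <= (10, 9) -> finishes; pool += (1, 2) = (11, 11)
  proc-A needs (1, 4) <= (11, 11) -> finishes; pool += (3, 0) = (14, 11)
(3) Precisely 16 of the possible complete orderings are safe sequences.


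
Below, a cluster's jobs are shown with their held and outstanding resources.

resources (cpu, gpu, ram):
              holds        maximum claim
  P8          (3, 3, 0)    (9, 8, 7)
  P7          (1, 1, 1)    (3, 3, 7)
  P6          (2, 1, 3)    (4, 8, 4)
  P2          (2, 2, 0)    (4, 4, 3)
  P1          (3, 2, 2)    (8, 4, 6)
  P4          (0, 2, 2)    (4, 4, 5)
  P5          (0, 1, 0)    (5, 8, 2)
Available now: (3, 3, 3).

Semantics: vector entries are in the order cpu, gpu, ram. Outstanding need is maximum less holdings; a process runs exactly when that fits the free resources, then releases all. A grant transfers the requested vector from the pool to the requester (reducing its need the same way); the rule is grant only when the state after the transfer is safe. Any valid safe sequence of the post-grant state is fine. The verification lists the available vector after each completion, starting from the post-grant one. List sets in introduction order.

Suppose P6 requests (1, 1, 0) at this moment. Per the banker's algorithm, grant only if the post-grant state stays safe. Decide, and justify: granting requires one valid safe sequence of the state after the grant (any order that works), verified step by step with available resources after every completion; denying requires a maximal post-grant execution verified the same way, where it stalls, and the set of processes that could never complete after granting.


GRANT. The post-grant state is safe; one safe sequence: P2, P4, P6, P1, P7, P5, P8.
Key observation: with (2, 2, 3) left after the transfer, P2 can run at once — the state stays safe.
Check on the post-grant state, step by step:
  pool = (2, 2, 3)
  run P2 (needs (2, 2, 3), free (2, 2, 3)); after release of (2, 2, 0) the pool is (4, 4, 3)
  run P4 (needs (4, 2, 3), free (4, 4, 3)); after release of (0, 2, 2) the pool is (4, 6, 5)
  run P6 (needs (1, 6, 1), free (4, 6, 5)); after release of (3, 2, 3) the pool is (7, 8, 8)
  run P1 (needs (5, 2, 4), free (7, 8, 8)); after release of (3, 2, 2) the pool is (10, 10, 10)
  run P7 (needs (2, 2, 6), free (10, 10, 10)); after release of (1, 1, 1) the pool is (11, 11, 11)
  run P5 (needs (5, 7, 2), free (11, 11, 11)); after release of (0, 1, 0) the pool is (11, 12, 11)
  run P8 (needs (6, 5, 7), free (11, 12, 11)); after release of (3, 3, 0) the pool is (14, 15, 11)


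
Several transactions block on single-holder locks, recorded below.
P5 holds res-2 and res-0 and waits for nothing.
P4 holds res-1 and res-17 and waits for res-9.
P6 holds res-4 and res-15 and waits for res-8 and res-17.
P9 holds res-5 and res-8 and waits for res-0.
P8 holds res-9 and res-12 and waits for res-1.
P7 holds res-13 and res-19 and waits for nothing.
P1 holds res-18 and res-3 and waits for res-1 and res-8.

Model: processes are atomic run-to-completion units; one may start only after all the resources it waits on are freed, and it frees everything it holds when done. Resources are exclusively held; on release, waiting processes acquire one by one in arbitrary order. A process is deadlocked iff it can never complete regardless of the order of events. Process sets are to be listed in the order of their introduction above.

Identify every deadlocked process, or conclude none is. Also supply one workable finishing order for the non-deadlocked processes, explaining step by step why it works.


The deadlocked set is P4, P6, P8 and P1.
Key observation: the knot is the closed ring of waits P4 -> P8 -> P4; P6 and P1 wait into the deadlock from upstream.
The rest can finish in the order P5, P7, P9.
Check, step by step:
  P5 waits on nothing -> runs at once and releases res-2 and res-0
  P7 waits on nothing -> runs at once and releases res-13 and res-19
  P9: everything it awaited (res-0) is free; runs, freeing res-5 and res-8


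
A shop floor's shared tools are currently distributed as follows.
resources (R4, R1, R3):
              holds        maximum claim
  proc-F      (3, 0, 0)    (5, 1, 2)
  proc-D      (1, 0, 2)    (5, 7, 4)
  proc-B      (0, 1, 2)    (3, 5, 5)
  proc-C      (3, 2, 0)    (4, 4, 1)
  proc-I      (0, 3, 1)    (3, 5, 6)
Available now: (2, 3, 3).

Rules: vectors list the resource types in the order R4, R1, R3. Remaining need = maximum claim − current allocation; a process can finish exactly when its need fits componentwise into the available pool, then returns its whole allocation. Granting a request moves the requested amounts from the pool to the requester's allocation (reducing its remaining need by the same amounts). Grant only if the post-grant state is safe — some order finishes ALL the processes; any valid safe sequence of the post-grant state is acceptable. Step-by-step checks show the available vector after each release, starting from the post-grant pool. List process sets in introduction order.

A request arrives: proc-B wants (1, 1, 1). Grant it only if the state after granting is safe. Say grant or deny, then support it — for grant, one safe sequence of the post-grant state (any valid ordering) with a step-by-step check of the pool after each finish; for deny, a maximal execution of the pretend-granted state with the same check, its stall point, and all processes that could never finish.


GRANT — the state after the grant stays safe, e.g. via proc-C, proc-F, proc-B, proc-I, proc-D.
Key observation: even at the reduced pool (1, 2, 2), proc-C fits immediately, so safety survives the grant.
Step-by-step check of the post-grant state:
  pool = (1, 2, 2)
  proc-C needs (1, 2, 1) <= (1, 2, 2) -> finishes; pool += (3, 2, 0) = (4, 4, 2)
  proc-F needs (2, 1, 2) <= (4, 4, 2) -> finishes; pool += (3, 0, 0) = (7, 4, 2)
  proc-B needs (2, 3, 2) <= (7, 4, 2) -> finishes; pool += (1, 2, 3) = (8, 6, 5)
  proc-I needs (3, 2, 5) <= (8, 6, 5) -> finishes; pool += (0, 3, 1) = (8, 9, 6)
  proc-D needs (4, 7, 2) <= (8, 9, 6) -> finishes; pool += (1, 0, 2) = (9, 9, 8)


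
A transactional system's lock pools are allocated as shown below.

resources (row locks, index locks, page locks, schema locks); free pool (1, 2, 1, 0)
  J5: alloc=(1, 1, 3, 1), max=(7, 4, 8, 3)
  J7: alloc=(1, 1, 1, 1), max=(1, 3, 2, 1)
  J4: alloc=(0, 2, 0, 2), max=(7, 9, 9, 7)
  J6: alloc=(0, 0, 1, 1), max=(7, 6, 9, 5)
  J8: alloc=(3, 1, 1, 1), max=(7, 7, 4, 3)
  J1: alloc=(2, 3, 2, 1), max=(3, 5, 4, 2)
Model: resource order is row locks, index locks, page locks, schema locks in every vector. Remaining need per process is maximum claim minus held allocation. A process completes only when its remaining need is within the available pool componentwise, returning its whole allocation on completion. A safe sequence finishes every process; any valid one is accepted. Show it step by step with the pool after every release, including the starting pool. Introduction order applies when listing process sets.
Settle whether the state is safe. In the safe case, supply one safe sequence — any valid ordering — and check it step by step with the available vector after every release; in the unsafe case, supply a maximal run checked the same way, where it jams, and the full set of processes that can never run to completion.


SAFE. One safe sequence: J7, J1, J8, J5, J6, J4.
Key observation: the first exact fit in this order is J7 — it needs (0, 2, 1, 0) with (1, 2, 1, 0) free, meeting a requested resource to the last unit.
Check, step by step:
  pool = (1, 2, 1, 0)
  J7 needs (0, 2, 1, 0) <= (1, 2, 1, 0) -> finishes; pool += (1, 1, 1, 1) = (2, 3, 2, 1)
  J1 needs (1, 2, 2, 1) <= (2, 3, 2, 1) -> finishes; pool += (2, 3, 2, 1) = (4, 6, 4, 2)
  J8 needs (4, 6, 3, 2) <= (4, 6, 4, 2) -> finishes; pool += (3, 1, 1, 1) = (7, 7, 5, 3)
  J5 needs (6, 3, 5, 2) <= (7, 7, 5, 3) -> finishes; pool += (1, 1, 3, 1) = (8, 8, 8, 4)
  J6 needs (7, 6, 8, 4) <= (8, 8, 8, 4) -> finishes; pool += (0, 0, 1, 1) = (8, 8, 9, 5)
  J4 needs (7, 7, 9, 5) <= (8, 8, 9, 5) -> finishes; pool += (0, 2, 0, 2) = (8, 10, 9, 7)


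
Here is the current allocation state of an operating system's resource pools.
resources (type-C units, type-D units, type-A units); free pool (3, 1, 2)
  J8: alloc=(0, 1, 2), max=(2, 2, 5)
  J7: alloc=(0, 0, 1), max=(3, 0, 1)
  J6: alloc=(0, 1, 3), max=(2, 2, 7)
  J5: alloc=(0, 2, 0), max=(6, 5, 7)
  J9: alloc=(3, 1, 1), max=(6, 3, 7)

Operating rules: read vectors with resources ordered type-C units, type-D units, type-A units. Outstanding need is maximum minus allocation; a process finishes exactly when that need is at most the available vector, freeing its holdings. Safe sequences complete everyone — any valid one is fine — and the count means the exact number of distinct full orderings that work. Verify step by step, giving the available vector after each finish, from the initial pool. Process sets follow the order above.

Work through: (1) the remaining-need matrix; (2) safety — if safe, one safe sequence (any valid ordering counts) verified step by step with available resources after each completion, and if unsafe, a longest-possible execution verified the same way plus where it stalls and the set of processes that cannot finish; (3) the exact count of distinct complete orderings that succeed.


(1) Remaining need (order type-C units, type-D units, type-A units):
  J8: (2, 1, 3)
  J7: (3, 0, 0)
  J6: (2, 1, 4)
  J5: (6, 3, 7)
  J9: (3, 2, 6)
(2) The state is SAFE; one workable sequence: J7, J8, J6, J9, J5.
Key observation: at J7 the run first touches a limit — (3, 0, 0) against (3, 1, 2), exact on a resource it actually requests.
Check, step by step:
  pool = (3, 1, 2)
  J7 needs (3, 0, 0) <= (3, 1, 2) -> finishes; pool += (0, 0, 1) = (3, 1, 3)
  J8 needs (2, 1, 3) <= (3, 1, 3) -> finishes; pool += (0, 1, 2) = (3, 2, 5)
  J6 needs (2, 1, 4) <= (3, 2, 5) -> finishes; pool += (0, 1, 3) = (3, 3, 8)
  J9 needs (3, 2, 6) <= (3, 3, 8) -> finishes; pool += (3, 1, 1) = (6, 4, 9)
  J5 needs (6, 3, 7) <= (6, 4, 9) -> finishes; pool += (0, 2, 0) = (6, 6, 9)
(3) The exact count: 1 of the possible complete orderings is a safe sequence.


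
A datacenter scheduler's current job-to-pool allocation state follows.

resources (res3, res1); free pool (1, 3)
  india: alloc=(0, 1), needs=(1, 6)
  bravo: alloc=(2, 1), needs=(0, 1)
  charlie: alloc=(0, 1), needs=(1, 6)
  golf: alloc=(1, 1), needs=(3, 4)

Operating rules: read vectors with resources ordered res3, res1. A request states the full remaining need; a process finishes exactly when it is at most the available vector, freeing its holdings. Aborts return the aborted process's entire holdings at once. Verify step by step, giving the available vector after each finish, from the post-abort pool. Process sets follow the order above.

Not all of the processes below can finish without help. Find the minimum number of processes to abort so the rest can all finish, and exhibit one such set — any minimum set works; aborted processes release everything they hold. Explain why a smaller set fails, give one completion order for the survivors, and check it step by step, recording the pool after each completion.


Abort charlie.
Key observation: before aborting charlie, india was permanently blocked — no order could ever run it; afterwards it completes at step 3.
Minimality: the empty abort set fails — the state is deadlocked as it stands.
Survivors finish in the order: bravo, golf, india. Verifying each step (pool after the aborts first):
  pool = (1, 4)
  run bravo (needs (0, 1), free (1, 4)); after release of (2, 1) the pool is (3, 5)
  run golf (needs (3, 4), free (3, 5)); after release of (1, 1) the pool is (4, 6)
  run india (needs (1, 6), free (4, 6)); after release of (0, 1) the pool is (4, 7)


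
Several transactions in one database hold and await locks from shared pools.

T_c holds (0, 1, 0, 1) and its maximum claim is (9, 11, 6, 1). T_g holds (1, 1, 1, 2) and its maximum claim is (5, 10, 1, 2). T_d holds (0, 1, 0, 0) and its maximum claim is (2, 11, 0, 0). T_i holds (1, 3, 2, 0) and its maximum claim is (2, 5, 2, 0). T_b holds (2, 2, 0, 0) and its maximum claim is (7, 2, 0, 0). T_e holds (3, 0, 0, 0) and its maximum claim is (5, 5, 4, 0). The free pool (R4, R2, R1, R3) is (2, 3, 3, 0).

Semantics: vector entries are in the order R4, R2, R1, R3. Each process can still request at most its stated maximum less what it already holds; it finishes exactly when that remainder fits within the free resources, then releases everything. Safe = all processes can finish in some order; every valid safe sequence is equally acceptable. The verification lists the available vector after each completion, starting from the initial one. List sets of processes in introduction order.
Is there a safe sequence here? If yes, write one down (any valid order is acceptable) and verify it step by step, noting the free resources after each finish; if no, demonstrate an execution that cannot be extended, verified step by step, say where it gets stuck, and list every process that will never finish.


The state is UNSAFE.
Key observation: no order helps: past T_i, T_e, T_b, the free pool tops out at (8, 8, 5, 0), below what each blocked process needs in R2.
Going as far as possible: T_i, T_e, T_b; after that, nothing fits. Verifying each step:
  pool = (2, 3, 3, 0)
  run T_i (needs (1, 2, 0, 0), free (2, 3, 3, 0)); after release of (1, 3, 2, 0) the pool is (3, 6, 5, 0)
  run T_e (needs (2, 5, 4, 0), free (3, 6, 5, 0)); after release of (3, 0, 0, 0) the pool is (6, 6, 5, 0)
  run T_b (needs (5, 0, 0, 0), free (6, 6, 5, 0)); after release of (2, 2, 0, 0) the pool is (8, 8, 5, 0)
  T_c still needs (9, 10, 6, 0) but only (8, 8, 5, 0) is free — short on R4, R2 and R1
  T_g still needs (4, 9, 0, 0) but only (8, 8, 5, 0) is free — short on R2
  T_d still needs (2, 10, 0, 0) but only (8, 8, 5, 0) is free — short on R2
Processes that can never finish: T_c, T_g and T_d.


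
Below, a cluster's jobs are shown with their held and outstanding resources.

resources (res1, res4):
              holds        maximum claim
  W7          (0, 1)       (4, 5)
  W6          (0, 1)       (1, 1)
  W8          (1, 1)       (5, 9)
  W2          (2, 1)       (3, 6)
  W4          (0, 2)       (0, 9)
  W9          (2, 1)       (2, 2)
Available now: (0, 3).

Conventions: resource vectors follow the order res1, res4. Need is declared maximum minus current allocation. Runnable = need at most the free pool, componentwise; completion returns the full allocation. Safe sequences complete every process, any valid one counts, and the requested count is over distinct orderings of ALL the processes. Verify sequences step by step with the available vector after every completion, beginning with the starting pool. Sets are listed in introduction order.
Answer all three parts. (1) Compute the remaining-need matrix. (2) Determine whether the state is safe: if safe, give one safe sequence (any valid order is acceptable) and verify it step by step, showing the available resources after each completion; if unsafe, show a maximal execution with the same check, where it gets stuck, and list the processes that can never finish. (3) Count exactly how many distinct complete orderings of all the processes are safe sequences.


(1) Remaining need (order res1, res4):
  W7: (4, 4)
  W6: (1, 0)
  W8: (4, 8)
  W2: (1, 5)
  W4: (0, 7)
  W9: (0, 1)
(2) The state is SAFE; one workable sequence: W9, W6, W2, W7, W4, W8.
Key observation: W2 marks the first exact bind of the order: its need (1, 5) fits the free (2, 5) with zero slack on a requested resource.
Step-by-step check:
  pool = (0, 3)
  W9 needs (0, 1) <= (0, 3) -> finishes; pool += (2, 1) = (2, 4)
  W6 needs (1, 0) <= (2, 4) -> finishes; pool += (0, 1) = (2, 5)
  W2 needs (1, 5) <= (2, 5) -> finishes; pool += (2, 1) = (4, 6)
  W7 needs (4, 4) <= (4, 6) -> finishes; pool += (0, 1) = (4, 7)
  W4 needs (0, 7) <= (4, 7) -> finishes; pool += (0, 2) = (4, 9)
  W8 needs (4, 8) <= (4, 9) -> finishes; pool += (1, 1) = (5, 10)
(3) The exact count: 1 of the possible complete orderings is a safe sequence.


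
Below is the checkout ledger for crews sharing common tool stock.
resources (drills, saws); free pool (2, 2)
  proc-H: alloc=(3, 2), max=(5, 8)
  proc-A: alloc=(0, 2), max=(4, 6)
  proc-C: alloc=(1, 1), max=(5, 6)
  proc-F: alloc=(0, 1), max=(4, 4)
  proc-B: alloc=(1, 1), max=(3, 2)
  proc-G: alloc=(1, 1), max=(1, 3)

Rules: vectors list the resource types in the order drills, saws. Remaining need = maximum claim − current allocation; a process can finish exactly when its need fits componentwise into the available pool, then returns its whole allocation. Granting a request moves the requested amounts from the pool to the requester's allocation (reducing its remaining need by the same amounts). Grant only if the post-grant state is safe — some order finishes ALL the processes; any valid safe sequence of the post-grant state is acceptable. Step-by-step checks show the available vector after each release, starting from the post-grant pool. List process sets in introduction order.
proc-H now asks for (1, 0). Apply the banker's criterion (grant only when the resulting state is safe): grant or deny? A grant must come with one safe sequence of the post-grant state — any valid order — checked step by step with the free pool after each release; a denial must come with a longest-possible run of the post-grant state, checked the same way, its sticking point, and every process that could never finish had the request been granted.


DENY. Granting would leave the state unsafe.
Key observation: after proc-G, proc-B the pool peaks at (3, 4), and each blocked process is short somewhere: proc-H on saws; proc-A on drills; proc-C on drills, saws; proc-F on drills.
Pretend the grant happened; the run proc-G, proc-B goes as far as possible. Verifying each step:
  pool = (1, 2)
  proc-G: need (0, 2) fits (1, 2); releases (1, 1), pool now (2, 3)
  proc-B: need (2, 1) fits (2, 3); releases (1, 1), pool now (3, 4)
  proc-H cannot run: need (1, 6) vs free (3, 4) (insufficient saws)
  proc-A cannot run: need (4, 4) vs free (3, 4) (insufficient drills)
  proc-C cannot run: need (4, 5) vs free (3, 4) (insufficient drills and saws)
  proc-F cannot run: need (4, 3) vs free (3, 4) (insufficient drills)
Had the request been granted, proc-H, proc-A, proc-C and proc-F could never finish.


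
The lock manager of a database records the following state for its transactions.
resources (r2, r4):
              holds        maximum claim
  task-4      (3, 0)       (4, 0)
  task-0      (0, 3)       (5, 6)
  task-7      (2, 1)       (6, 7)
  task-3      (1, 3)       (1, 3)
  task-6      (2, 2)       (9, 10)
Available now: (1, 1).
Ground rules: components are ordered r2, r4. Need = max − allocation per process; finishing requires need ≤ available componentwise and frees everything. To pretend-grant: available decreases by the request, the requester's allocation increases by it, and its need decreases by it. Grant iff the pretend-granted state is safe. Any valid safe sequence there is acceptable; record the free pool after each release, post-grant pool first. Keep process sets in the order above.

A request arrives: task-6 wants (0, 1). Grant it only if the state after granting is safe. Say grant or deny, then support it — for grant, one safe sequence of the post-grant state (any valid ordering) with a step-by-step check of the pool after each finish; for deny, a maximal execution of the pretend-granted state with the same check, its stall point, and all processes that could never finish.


GRANT. The post-grant state is safe; one safe sequence: task-3, task-4, task-0, task-7, task-6.
Key observation: the grant leaves (1, 0) free — enough for task-3, whose release restarts the cascade.
Step-by-step check of the post-grant state:
  pool = (1, 0)
  run task-3 (needs (0, 0), free (1, 0)); after release of (1, 3) the pool is (2, 3)
  run task-4 (needs (1, 0), free (2, 3)); after release of (3, 0) the pool is (5, 3)
  run task-0 (needs (5, 3), free (5, 3)); after release of (0, 3) the pool is (5, 6)
  run task-7 (needs (4, 6), free (5, 6)); after release of (2, 1) the pool is (7, 7)
  run task-6 (needs (7, 7), free (7, 7)); after release of (2, 3) the pool is (9, 10)
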